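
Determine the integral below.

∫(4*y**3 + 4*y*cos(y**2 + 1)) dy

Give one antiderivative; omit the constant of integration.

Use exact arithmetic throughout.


Answer: y**4 + 2*sin(y**2 + 1).


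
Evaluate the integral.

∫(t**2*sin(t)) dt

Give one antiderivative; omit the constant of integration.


Answer: -t**2*cos(t) + 2*t*sin(t) + 2*cos(t).


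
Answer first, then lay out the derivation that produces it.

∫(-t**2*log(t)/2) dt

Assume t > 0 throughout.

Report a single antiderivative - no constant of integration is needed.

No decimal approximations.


The answer is -t**3*log(t)/6 + t**3/18.
Step 1. Integrate ∫(-t**2*log(t)/2) dt by parts with u = log(t), dv = (-t**2/2) dt, so v = -t**3/6 [assuming t > 0]: now -t**3*log(t)/6 + ∫(t**2/6) dt.
Step 2. Evaluate the standard form: now -t**3*log(t)/6 + t**3/18.
Answer: -t**3*log(t)/6 + t**3/18.


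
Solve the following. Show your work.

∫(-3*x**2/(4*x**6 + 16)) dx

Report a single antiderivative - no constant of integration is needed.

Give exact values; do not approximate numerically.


Step 1. Substitute u = x**3, turning ∫(-3*x**2/(4*x**6 + 16)) dx into ∫(-1/(4*(u**2 + 4))) du: now ∫(-1/(4*(u**2 + 4))) du.
Step 2. Evaluate the standard form: now -atan(u/2)/8.
Step 3. Substitute back u = x**3: now -atan(x**3/2)/8.
Answer: -atan(x**3/2)/8.


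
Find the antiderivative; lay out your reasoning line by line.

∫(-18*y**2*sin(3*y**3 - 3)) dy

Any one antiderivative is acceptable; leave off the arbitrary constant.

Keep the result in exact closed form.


Step 1. Substitute u = y**3 - 1, turning ∫(-18*y**2*sin(3*y**3 - 3)) dy into ∫(-6*sin(3*u)) du: now ∫(-6*sin(3*u)) du.
Step 2. Evaluate the standard form: now 2*cos(3*u).
Step 3. Substitute back u = y**3 - 1: now 2*cos(3*y**3 - 3).
Answer: 2*cos(3*y**3 - 3).


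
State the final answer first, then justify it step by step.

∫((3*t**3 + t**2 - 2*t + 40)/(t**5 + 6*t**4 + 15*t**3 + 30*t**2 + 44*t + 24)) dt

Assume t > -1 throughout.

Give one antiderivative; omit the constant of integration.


The answer is 4*log(t + 1) - 3*log(t + 2) - log(t + 3) - atan(t/2).
Step 1. Decompose ∫((3*t**3 + t**2 - 2*t + 40)/(t**5 + 6*t**4 + 15*t**3 + 30*t**2 + 44*t + 24)) dt by partial fractions, (3*t**3 + t**2 - 2*t + 40)/(t**5 + 6*t**4 + 15*t**3 + 30*t**2 + 44*t + 24) = -2/(t**2 + 4) - 1/(t + 3) - 3/(t + 2) + 4/(t + 1): now ∫(4/(t + 1)) dt + ∫(-3/(t + 2)) dt + ∫(-1/(t + 3)) dt + ∫(-2/(t**2 + 4)) dt.
Step 2. Evaluate the standard form [assuming t > -3]: now -log(t + 3) + ∫(4/(t + 1)) dt + ∫(-3/(t + 2)) dt + ∫(-2/(t**2 + 4)) dt.
Step 3. Evaluate the standard form [assuming t > -2]: now -3*log(t + 2) - log(t + 3) + ∫(4/(t + 1)) dt + ∫(-2/(t**2 + 4)) dt.
Step 4. Evaluate the standard form [assuming t > -1]: now 4*log(t + 1) - 3*log(t + 2) - log(t + 3) + ∫(-2/(t**2 + 4)) dt.
Step 5. Evaluate the standard form: now 4*log(t + 1) - 3*log(t + 2) - log(t + 3) - atan(t/2).
Answer: 4*log(t + 1) - 3*log(t + 2) - log(t + 3) - atan(t/2).


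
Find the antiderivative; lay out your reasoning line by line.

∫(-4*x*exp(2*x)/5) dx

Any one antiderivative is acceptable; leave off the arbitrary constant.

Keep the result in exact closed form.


Step 1. Integrate ∫(-4*x*exp(2*x)/5) dx by parts with u = x, dv = (-4*exp(2*x)/5) dx, so v = -2*exp(2*x)/5: now -2*x*exp(2*x)/5 + ∫(2*exp(2*x)/5) dx.
Step 2. Evaluate the standard form: now -2*x*exp(2*x)/5 + exp(2*x)/5.
Answer: -2*x*exp(2*x)/5 + exp(2*x)/5.


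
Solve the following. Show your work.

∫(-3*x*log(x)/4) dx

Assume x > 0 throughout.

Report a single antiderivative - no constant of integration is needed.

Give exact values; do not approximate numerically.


Step 1. Integrate ∫(-3*x*log(x)/4) dx by parts with u = log(x), dv = (-3*x/4) dx, so v = -3*x**2/8 [assuming x > 0]: now -3*x**2*log(x)/8 + ∫(3*x/8) dx.
Step 2. Evaluate the standard form: now -3*x**2*log(x)/8 + 3*x**2/16.
Answer: -3*x**2*log(x)/8 + 3*x**2/16.


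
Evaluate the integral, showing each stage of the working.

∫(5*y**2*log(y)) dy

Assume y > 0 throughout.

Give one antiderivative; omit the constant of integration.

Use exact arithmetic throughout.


Step 1. Integrate ∫(5*y**2*log(y)) dy by parts with u = log(y), dv = (5*y**2) dy, so v = 5*y**3/3 [assuming y > 0]: now 5*y**3*log(y)/3 + ∫(-5*y**2/3) dy.
Step 2. Evaluate the standard form: now 5*y**3*log(y)/3 - 5*y**3/9.
Answer: 5*y**3*log(y)/3 - 5*y**3/9.


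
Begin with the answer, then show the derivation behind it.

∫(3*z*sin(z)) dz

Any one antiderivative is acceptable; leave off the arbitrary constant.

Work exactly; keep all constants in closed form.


The answer is -3*z*cos(z) + 3*sin(z).
Step 1. Integrate ∫(3*z*sin(z)) dz by parts with u = z, dv = (3*sin(z)) dz, so v = -3*cos(z): now -3*z*cos(z) + ∫(3*cos(z)) dz.
Step 2. Evaluate the standard form: now -3*z*cos(z) + 3*sin(z).
Answer: -3*z*cos(z) + 3*sin(z).


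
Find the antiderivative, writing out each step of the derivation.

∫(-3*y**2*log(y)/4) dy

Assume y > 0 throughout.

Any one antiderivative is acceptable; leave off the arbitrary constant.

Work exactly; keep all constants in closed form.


Step 1. Integrate ∫(-3*y**2*log(y)/4) dy by parts with u = log(y), dv = (-3*y**2/4) dy, so v = -y**3/4 [assuming y > 0]: now -y**3*log(y)/4 + ∫(y**2/4) dy.
Step 2. Evaluate the standard form: now -y**3*log(y)/4 + y**3/12.
Answer: -y**3*log(y)/4 + y**3/12.


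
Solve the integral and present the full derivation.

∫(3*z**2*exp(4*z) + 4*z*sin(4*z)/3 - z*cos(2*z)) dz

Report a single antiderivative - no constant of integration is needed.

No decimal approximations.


Step 1. Rewrite: now ∫(4*z*sin(4*z)/3) dz + ∫(-z*cos(2*z)) dz + ∫(3*z**2*exp(4*z)) dz.
Step 2. Integrate ∫(4*z*sin(4*z)/3) dz by parts with u = z, dv = (4*sin(4*z)/3) dz, so v = -cos(4*z)/3: now -z*cos(4*z)/3 + ∫(-z*cos(2*z)) dz + ∫(3*z**2*exp(4*z)) dz + ∫(cos(4*z)/3) dz.
Step 3. Evaluate the standard form: now -z*cos(4*z)/3 + sin(4*z)/12 + ∫(-z*cos(2*z)) dz + ∫(3*z**2*exp(4*z)) dz.
Step 4. Integrate ∫(-z*cos(2*z)) dz by parts with u = z, dv = (-cos(2*z)) dz, so v = -sin(2*z)/2: now -z*sin(2*z)/2 - z*cos(4*z)/3 + sin(4*z)/12 + ∫(3*z**2*exp(4*z)) dz + ∫(sin(2*z)/2) dz.
Step 5. Evaluate the standard form: now -z*sin(2*z)/2 - z*cos(4*z)/3 + sin(4*z)/12 - cos(2*z)/4 + ∫(3*z**2*exp(4*z)) dz.
Step 6. Integrate ∫(3*z**2*exp(4*z)) dz by parts with u = z**2, dv = (3*exp(4*z)) dz, so v = 3*exp(4*z)/4: now 3*z**2*exp(4*z)/4 - z*sin(2*z)/2 - z*cos(4*z)/3 + sin(4*z)/12 - cos(2*z)/4 + ∫(-3*z*exp(4*z)/2) dz.
Step 7. Integrate ∫(-3*z*exp(4*z)/2) dz by parts with u = z, dv = (-3*exp(4*z)/2) dz, so v = -3*exp(4*z)/8: now 3*z**2*exp(4*z)/4 - 3*z*exp(4*z)/8 - z*sin(2*z)/2 - z*cos(4*z)/3 + sin(4*z)/12 - cos(2*z)/4 + ∫(3*exp(4*z)/8) dz.
Step 8. Evaluate the standard form: now 3*z**2*exp(4*z)/4 - 3*z*exp(4*z)/8 - z*sin(2*z)/2 - z*cos(4*z)/3 + 3*exp(4*z)/32 + sin(4*z)/12 - cos(2*z)/4.
Answer: 3*z**2*exp(4*z)/4 - 3*z*exp(4*z)/8 - z*sin(2*z)/2 - z*cos(4*z)/3 + 3*exp(4*z)/32 + sin(4*z)/12 - cos(2*z)/4.


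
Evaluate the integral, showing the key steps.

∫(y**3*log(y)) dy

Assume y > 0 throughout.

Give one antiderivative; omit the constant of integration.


Step 1. Integrate ∫(y**3*log(y)) dy by parts with u = log(y), dv = (y**3) dy, so v = y**4/4 [assuming y > 0]: now y**4*log(y)/4 + ∫(-y**3/4) dy.
Step 2. Evaluate the standard form: now y**4*log(y)/4 - y**4/16.
Answer: y**4*log(y)/4 - y**4/16.


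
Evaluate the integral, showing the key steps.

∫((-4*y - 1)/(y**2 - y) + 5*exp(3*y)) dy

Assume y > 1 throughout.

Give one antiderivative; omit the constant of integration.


Step 1. Rewrite: now ∫((-4*y - 1)/(y**2 - y)) dy + ∫(5*exp(3*y)) dy.
Step 2. Evaluate the standard form: now 5*exp(3*y)/3 + ∫((-4*y - 1)/(y**2 - y)) dy.
Step 3. Decompose ∫((-4*y - 1)/(y**2 - y)) dy by partial fractions, (-4*y - 1)/(y**2 - y) = -5/(y - 1) + 1/y: now 5*exp(3*y)/3 + ∫(1/y) dy + ∫(-5/(y - 1)) dy.
Step 4. Evaluate the standard form [assuming y > 0]: now 5*exp(3*y)/3 + log(y) + ∫(-5/(y - 1)) dy.
Step 5. Evaluate the standard form [assuming y > 1]: now 5*exp(3*y)/3 + log(y) - 5*log(y - 1).
Answer: 5*exp(3*y)/3 + log(y) - 5*log(y - 1).


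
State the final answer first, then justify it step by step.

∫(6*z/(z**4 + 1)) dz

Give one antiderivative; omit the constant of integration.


The answer is 3*atan(z**2).
Step 1. Substitute u = z**2, turning ∫(6*z/(z**4 + 1)) dz into ∫(3/(u**2 + 1)) du: now ∫(3/(u**2 + 1)) du.
Step 2. Evaluate the standard form: now 3*atan(u).
Step 3. Substitute back u = z**2: now 3*atan(z**2).
Answer: 3*atan(z**2).


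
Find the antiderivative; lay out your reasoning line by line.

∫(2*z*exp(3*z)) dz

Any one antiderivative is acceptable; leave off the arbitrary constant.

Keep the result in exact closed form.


Step 1. Integrate ∫(2*z*exp(3*z)) dz by parts with u = z, dv = (2*exp(3*z)) dz, so v = 2*exp(3*z)/3: now 2*z*exp(3*z)/3 + ∫(-2*exp(3*z)/3) dz.
Step 2. Evaluate the standard form: now 2*z*exp(3*z)/3 - 2*exp(3*z)/9.
Answer: 2*z*exp(3*z)/3 - 2*exp(3*z)/9.


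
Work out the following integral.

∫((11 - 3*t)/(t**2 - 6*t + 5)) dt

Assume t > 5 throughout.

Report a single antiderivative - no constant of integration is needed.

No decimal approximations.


Answer: -log(t - 5) - 2*log(t - 1).


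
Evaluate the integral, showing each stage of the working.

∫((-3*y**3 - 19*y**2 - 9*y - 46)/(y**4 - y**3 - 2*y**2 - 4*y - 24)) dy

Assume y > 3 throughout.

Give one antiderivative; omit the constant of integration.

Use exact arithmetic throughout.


Step 1. Decompose ∫((-3*y**3 - 19*y**2 - 9*y - 46)/(y**4 - y**3 - 2*y**2 - 4*y - 24)) dy by partial fractions, (-3*y**3 - 19*y**2 - 9*y - 46)/(y**4 - y**3 - 2*y**2 - 4*y - 24) = -3/(y**2 + 4) + 2/(y + 2) - 5/(y - 3): now ∫(-5/(y - 3)) dy + ∫(2/(y + 2)) dy + ∫(-3/(y**2 + 4)) dy.
Step 2. Evaluate the standard form [assuming y > -2]: now 2*log(y + 2) + ∫(-5/(y - 3)) dy + ∫(-3/(y**2 + 4)) dy.
Step 3. Evaluate the standard form [assuming y > 3]: now -5*log(y - 3) + 2*log(y + 2) + ∫(-3/(y**2 + 4)) dy.
Step 4. Evaluate the standard form: now -5*log(y - 3) + 2*log(y + 2) - 3*atan(y/2)/2.
Answer: -5*log(y - 3) + 2*log(y + 2) - 3*atan(y/2)/2.


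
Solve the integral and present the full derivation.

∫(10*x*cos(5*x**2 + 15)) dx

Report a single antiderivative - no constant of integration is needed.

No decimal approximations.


Step 1. Substitute u = x**2 + 3, turning ∫(10*x*cos(5*x**2 + 15)) dx into ∫(5*cos(5*u)) du: now ∫(5*cos(5*u)) du.
Step 2. Evaluate the standard form: now sin(5*u).
Step 3. Substitute back u = x**2 + 3: now sin(5*x**2 + 15).
Answer: sin(5*x**2 + 15).


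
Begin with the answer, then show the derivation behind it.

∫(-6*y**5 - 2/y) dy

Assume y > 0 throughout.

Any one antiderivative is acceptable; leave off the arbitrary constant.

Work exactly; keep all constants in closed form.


The answer is -y**6 - 2*log(y).
Step 1. Rewrite: now ∫(-2/y) dy + ∫(-6*y**5) dy.
Step 2. Evaluate the standard form: now -y**6 + ∫(-2/y) dy.
Step 3. Evaluate the standard form [assuming y > 0]: now -y**6 - 2*log(y).
Answer: -y**6 - 2*log(y).


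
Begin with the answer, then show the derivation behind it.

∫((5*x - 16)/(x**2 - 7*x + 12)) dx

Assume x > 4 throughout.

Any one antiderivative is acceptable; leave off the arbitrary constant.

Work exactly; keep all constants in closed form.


The answer is 4*log(x - 4) + log(x - 3).
Step 1. Decompose ∫((5*x - 16)/(x**2 - 7*x + 12)) dx by partial fractions, (5*x - 16)/(x**2 - 7*x + 12) = 1/(x - 3) + 4/(x - 4): now ∫(4/(x - 4)) dx + ∫(1/(x - 3)) dx.
Step 2. Evaluate the standard form [assuming x > 4]: now 4*log(x - 4) + ∫(1/(x - 3)) dx.
Step 3. Evaluate the standard form [assuming x > 3]: now 4*log(x - 4) + log(x - 3).
Answer: 4*log(x - 4) + log(x - 3).


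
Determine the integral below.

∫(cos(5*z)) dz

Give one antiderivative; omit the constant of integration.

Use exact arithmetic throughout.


Answer: sin(5*z)/5.


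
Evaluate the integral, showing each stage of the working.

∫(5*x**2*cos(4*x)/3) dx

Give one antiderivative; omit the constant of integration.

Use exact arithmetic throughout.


Step 1. Integrate ∫(5*x**2*cos(4*x)/3) dx by parts with u = x**2, dv = (5*cos(4*x)/3) dx, so v = 5*sin(4*x)/12: now 5*x**2*sin(4*x)/12 + ∫(-5*x*sin(4*x)/6) dx.
Step 2. Integrate ∫(-5*x*sin(4*x)/6) dx by parts with u = x, dv = (-5*sin(4*x)/6) dx, so v = 5*cos(4*x)/24: now 5*x**2*sin(4*x)/12 + 5*x*cos(4*x)/24 + ∫(-5*cos(4*x)/24) dx.
Step 3. Evaluate the standard form: now 5*x**2*sin(4*x)/12 + 5*x*cos(4*x)/24 - 5*sin(4*x)/96.
Answer: 5*x**2*sin(4*x)/12 + 5*x*cos(4*x)/24 - 5*sin(4*x)/96.


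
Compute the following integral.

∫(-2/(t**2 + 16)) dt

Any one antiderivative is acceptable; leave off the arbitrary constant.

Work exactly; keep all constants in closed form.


Answer: -atan(t/4)/2.


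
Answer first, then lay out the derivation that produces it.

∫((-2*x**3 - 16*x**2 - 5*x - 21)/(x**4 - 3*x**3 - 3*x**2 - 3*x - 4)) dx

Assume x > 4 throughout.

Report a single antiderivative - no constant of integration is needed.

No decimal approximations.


The answer is -5*log(x - 4) + 3*log(x + 1) + atan(x).
Step 1. Decompose ∫((-2*x**3 - 16*x**2 - 5*x - 21)/(x**4 - 3*x**3 - 3*x**2 - 3*x - 4)) dx by partial fractions, (-2*x**3 - 16*x**2 - 5*x - 21)/(x**4 - 3*x**3 - 3*x**2 - 3*x - 4) = 1/(x**2 + 1) + 3/(x + 1) - 5/(x - 4): now ∫(-5/(x - 4)) dx + ∫(3/(x + 1)) dx + ∫(1/(x**2 + 1)) dx.
Step 2. Evaluate the standard form [assuming x > -1]: now 3*log(x + 1) + ∫(-5/(x - 4)) dx + ∫(1/(x**2 + 1)) dx.
Step 3. Evaluate the standard form [assuming x > 4]: now -5*log(x - 4) + 3*log(x + 1) + ∫(1/(x**2 + 1)) dx.
Step 4. Evaluate the standard form: now -5*log(x - 4) + 3*log(x + 1) + atan(x).
Answer: -5*log(x - 4) + 3*log(x + 1) + atan(x).


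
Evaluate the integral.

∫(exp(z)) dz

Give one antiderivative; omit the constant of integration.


Answer: exp(z).


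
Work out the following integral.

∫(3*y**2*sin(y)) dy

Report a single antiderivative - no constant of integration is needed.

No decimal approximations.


Answer: -3*y**2*cos(y) + 6*y*sin(y) + 6*cos(y).


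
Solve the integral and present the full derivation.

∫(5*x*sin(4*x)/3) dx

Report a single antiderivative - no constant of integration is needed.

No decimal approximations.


Step 1. Integrate ∫(5*x*sin(4*x)/3) dx by parts with u = x, dv = (5*sin(4*x)/3) dx, so v = -5*cos(4*x)/12: now -5*x*cos(4*x)/12 + ∫(5*cos(4*x)/12) dx.
Step 2. Evaluate the standard form: now -5*x*cos(4*x)/12 + 5*sin(4*x)/48.
Answer: -5*x*cos(4*x)/12 + 5*sin(4*x)/48.


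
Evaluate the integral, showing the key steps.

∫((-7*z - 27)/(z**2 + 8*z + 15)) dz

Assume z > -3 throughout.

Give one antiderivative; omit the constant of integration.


Step 1. Decompose ∫((-7*z - 27)/(z**2 + 8*z + 15)) dz by partial fractions, (-7*z - 27)/(z**2 + 8*z + 15) = -4/(z + 5) - 3/(z + 3): now ∫(-3/(z + 3)) dz + ∫(-4/(z + 5)) dz.
Step 2. Evaluate the standard form [assuming z > -3]: now -3*log(z + 3) + ∫(-4/(z + 5)) dz.
Step 3. Evaluate the standard form [assuming z > -5]: now -3*log(z + 3) - 4*log(z + 5).
Answer: -3*log(z + 3) - 4*log(z + 5).


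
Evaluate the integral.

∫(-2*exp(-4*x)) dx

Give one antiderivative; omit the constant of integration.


Answer: exp(-4*x)/2.


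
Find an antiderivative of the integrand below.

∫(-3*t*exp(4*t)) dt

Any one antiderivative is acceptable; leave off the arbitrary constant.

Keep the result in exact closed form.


Answer: -3*t*exp(4*t)/4 + 3*exp(4*t)/16.


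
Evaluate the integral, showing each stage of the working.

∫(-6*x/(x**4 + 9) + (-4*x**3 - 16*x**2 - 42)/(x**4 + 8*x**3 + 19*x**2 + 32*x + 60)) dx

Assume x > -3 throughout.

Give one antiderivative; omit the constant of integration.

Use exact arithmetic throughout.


Step 1. Rewrite: now ∫(-6*x/(x**4 + 9)) dx + ∫((-4*x**3 - 16*x**2 - 42)/(x**4 + 8*x**3 + 19*x**2 + 32*x + 60)) dx.
Step 2. Substitute u = x**2, turning ∫(-6*x/(x**4 + 9)) dx into ∫(-3/(u**2 + 9)) du: now ∫((-4*x**3 - 16*x**2 - 42)/(x**4 + 8*x**3 + 19*x**2 + 32*x + 60)) dx + ∫(-3/(u**2 + 9)) du.
Step 3. Evaluate the standard form: now -atan(u/3) + ∫((-4*x**3 - 16*x**2 - 42)/(x**4 + 8*x**3 + 19*x**2 + 32*x + 60)) dx.
Step 4. Substitute back u = x**2: now -atan(x**2/3) + ∫((-4*x**3 - 16*x**2 - 42)/(x**4 + 8*x**3 + 19*x**2 + 32*x + 60)) dx.
Step 5. Decompose ∫((-4*x**3 - 16*x**2 - 42)/(x**4 + 8*x**3 + 19*x**2 + 32*x + 60)) dx by partial fractions, (-4*x**3 - 16*x**2 - 42)/(x**4 + 8*x**3 + 19*x**2 + 32*x + 60) = 2/(x**2 + 4) - 1/(x + 5) - 3/(x + 3): now -atan(x**2/3) + ∫(-3/(x + 3)) dx + ∫(-1/(x + 5)) dx + ∫(2/(x**2 + 4)) dx.
Step 6. Evaluate the standard form [assuming x > -5]: now -log(x + 5) - atan(x**2/3) + ∫(-3/(x + 3)) dx + ∫(2/(x**2 + 4)) dx.
Step 7. Evaluate the standard form [assuming x > -3]: now -3*log(x + 3) - log(x + 5) - atan(x**2/3) + ∫(2/(x**2 + 4)) dx.
Step 8. Evaluate the standard form: now -3*log(x + 3) - log(x + 5) + atan(x/2) - atan(x**2/3).
Answer: -3*log(x + 3) - log(x + 5) + atan(x/2) - atan(x**2/3).


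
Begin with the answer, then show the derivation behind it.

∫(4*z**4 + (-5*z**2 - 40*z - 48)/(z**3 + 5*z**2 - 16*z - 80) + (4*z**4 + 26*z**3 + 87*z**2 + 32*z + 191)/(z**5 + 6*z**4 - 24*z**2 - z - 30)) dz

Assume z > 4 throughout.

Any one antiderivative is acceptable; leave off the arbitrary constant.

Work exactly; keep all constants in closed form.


The answer is 4*z**5/5 - 4*log(z - 4) + 5*log(z - 2) - 5*log(z + 3) - 4*log(z + 4) + 7*log(z + 5) - 3*atan(z).
Step 1. Rewrite: now ∫(4*z**4) dz + ∫((-5*z**2 - 40*z - 48)/(z**3 + 5*z**2 - 16*z - 80)) dz + ∫((4*z**4 + 26*z**3 + 87*z**2 + 32*z + 191)/(z**5 + 6*z**4 - 24*z**2 - z - 30)) dz.
Step 2. Decompose ∫((4*z**4 + 26*z**3 + 87*z**2 + 32*z + 191)/(z**5 + 6*z**4 - 24*z**2 - z - 30)) dz by partial fractions, (4*z**4 + 26*z**3 + 87*z**2 + 32*z + 191)/(z**5 + 6*z**4 - 24*z**2 - z - 30) = -3/(z**2 + 1) + 4/(z + 5) - 5/(z + 3) + 5/(z - 2): now ∫(4*z**4) dz + ∫((-5*z**2 - 40*z - 48)/(z**3 + 5*z**2 - 16*z - 80)) dz + ∫(5/(z - 2)) dz + ∫(-5/(z + 3)) dz + ∫(4/(z + 5)) dz + ∫(-3/(z**2 + 1)) dz.
Step 3. Evaluate the standard form [assuming z > -5]: now 4*log(z + 5) + ∫(4*z**4) dz + ∫((-5*z**2 - 40*z - 48)/(z**3 + 5*z**2 - 16*z - 80)) dz + ∫(5/(z - 2)) dz + ∫(-5/(z + 3)) dz + ∫(-3/(z**2 + 1)) dz.
Step 4. Evaluate the standard form [assuming z > -3]: now -5*log(z + 3) + 4*log(z + 5) + ∫(4*z**4) dz + ∫((-5*z**2 - 40*z - 48)/(z**3 + 5*z**2 - 16*z - 80)) dz + ∫(5/(z - 2)) dz + ∫(-3/(z**2 + 1)) dz.
Step 5. Evaluate the standard form [assuming z > 2]: now 5*log(z - 2) - 5*log(z + 3) + 4*log(z + 5) + ∫(4*z**4) dz + ∫((-5*z**2 - 40*z - 48)/(z**3 + 5*z**2 - 16*z - 80)) dz + ∫(-3/(z**2 + 1)) dz.
Step 6. Evaluate the standard form: now 5*log(z - 2) - 5*log(z + 3) + 4*log(z + 5) - 3*atan(z) + ∫(4*z**4) dz + ∫((-5*z**2 - 40*z - 48)/(z**3 + 5*z**2 - 16*z - 80)) dz.
Step 7. Evaluate the standard form: now 4*z**5/5 + 5*log(z - 2) - 5*log(z + 3) + 4*log(z + 5) - 3*atan(z) + ∫((-5*z**2 - 40*z - 48)/(z**3 + 5*z**2 - 16*z - 80)) dz.
Step 8. Decompose ∫((-5*z**2 - 40*z - 48)/(z**3 + 5*z**2 - 16*z - 80)) dz by partial fractions, (-5*z**2 - 40*z - 48)/(z**3 + 5*z**2 - 16*z - 80) = 3/(z + 5) - 4/(z + 4) - 4/(z - 4): now 4*z**5/5 + 5*log(z - 2) - 5*log(z + 3) + 4*log(z + 5) - 3*atan(z) + ∫(-4/(z - 4)) dz + ∫(-4/(z + 4)) dz + ∫(3/(z + 5)) dz.
Step 9. Evaluate the standard form [assuming z > -4]: now 4*z**5/5 + 5*log(z - 2) - 5*log(z + 3) - 4*log(z + 4) + 4*log(z + 5) - 3*atan(z) + ∫(-4/(z - 4)) dz + ∫(3/(z + 5)) dz.
Step 10. Evaluate the standard form [assuming z > 4]: now 4*z**5/5 - 4*log(z - 4) + 5*log(z - 2) - 5*log(z + 3) - 4*log(z + 4) + 4*log(z + 5) - 3*atan(z) + ∫(3/(z + 5)) dz.
Step 11. Evaluate the standard form [assuming z > -5]: now 4*z**5/5 - 4*log(z - 4) + 5*log(z - 2) - 5*log(z + 3) - 4*log(z + 4) + 7*log(z + 5) - 3*atan(z).
Answer: 4*z**5/5 - 4*log(z - 4) + 5*log(z - 2) - 5*log(z + 3) - 4*log(z + 4) + 7*log(z + 5) - 3*atan(z).


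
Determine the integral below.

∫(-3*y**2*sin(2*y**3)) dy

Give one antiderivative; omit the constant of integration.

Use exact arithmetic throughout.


Answer: cos(2*y**3)/2.


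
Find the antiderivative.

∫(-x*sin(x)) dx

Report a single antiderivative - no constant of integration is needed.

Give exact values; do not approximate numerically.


Answer: x*cos(x) - sin(x).


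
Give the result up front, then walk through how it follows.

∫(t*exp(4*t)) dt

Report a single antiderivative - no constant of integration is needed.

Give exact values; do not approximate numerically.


The answer is t*exp(4*t)/4 - exp(4*t)/16.
Step 1. Integrate ∫(t*exp(4*t)) dt by parts with u = t, dv = (exp(4*t)) dt, so v = exp(4*t)/4: now t*exp(4*t)/4 + ∫(-exp(4*t)/4) dt.
Step 2. Evaluate the standard form: now t*exp(4*t)/4 - exp(4*t)/16.
Answer: t*exp(4*t)/4 - exp(4*t)/16.


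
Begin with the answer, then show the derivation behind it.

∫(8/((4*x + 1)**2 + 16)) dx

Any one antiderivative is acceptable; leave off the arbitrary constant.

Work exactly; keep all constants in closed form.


The answer is atan(x + 1/4)/2.
Step 1. Substitute u = 4*x + 1, turning ∫(8/((4*x + 1)**2 + 16)) dx into ∫(2/(u**2 + 16)) du: now ∫(2/(u**2 + 16)) du.
Step 2. Evaluate the standard form: now atan(u/4)/2.
Step 3. Substitute back u = 4*x + 1: now atan(x + 1/4)/2.
Answer: atan(x + 1/4)/2.


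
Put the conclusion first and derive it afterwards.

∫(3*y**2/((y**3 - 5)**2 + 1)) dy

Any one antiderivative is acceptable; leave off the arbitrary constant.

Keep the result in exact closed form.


The answer is atan(y**3 - 5).
Step 1. Substitute u = y**3 - 5, turning ∫(3*y**2/((y**3 - 5)**2 + 1)) dy into ∫(1/(u**2 + 1)) du: now ∫(1/(u**2 + 1)) du.
Step 2. Evaluate the standard form: now atan(u).
Step 3. Substitute back u = y**3 - 5: now atan(y**3 - 5).
Answer: atan(y**3 - 5).


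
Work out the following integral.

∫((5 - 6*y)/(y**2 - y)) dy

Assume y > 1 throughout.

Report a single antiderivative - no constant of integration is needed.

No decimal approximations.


Answer: -5*log(y) - log(y - 1).


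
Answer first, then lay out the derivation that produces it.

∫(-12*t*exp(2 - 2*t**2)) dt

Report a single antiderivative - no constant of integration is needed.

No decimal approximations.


The answer is 3*exp(2 - 2*t**2).
Step 1. Substitute u = t**2 - 1, turning ∫(-12*t*exp(2 - 2*t**2)) dt into ∫(-6*exp(-2*u)) du: now ∫(-6*exp(-2*u)) du.
Step 2. Evaluate the standard form: now 3*exp(-2*u).
Step 3. Substitute back u = t**2 - 1: now 3*exp(2 - 2*t**2).
Answer: 3*exp(2 - 2*t**2).


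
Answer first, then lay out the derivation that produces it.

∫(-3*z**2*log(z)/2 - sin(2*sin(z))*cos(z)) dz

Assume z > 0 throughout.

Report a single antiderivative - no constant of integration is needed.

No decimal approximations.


The answer is -z**3*log(z)/2 + z**3/6 + cos(2*sin(z))/2.
Step 1. Rewrite: now ∫(-3*z**2*log(z)/2) dz + ∫(-sin(2*sin(z))*cos(z)) dz.
Step 2. Integrate ∫(-3*z**2*log(z)/2) dz by parts with u = log(z), dv = (-3*z**2/2) dz, so v = -z**3/2 [assuming z > 0]: now -z**3*log(z)/2 + ∫(z**2/2) dz + ∫(-sin(2*sin(z))*cos(z)) dz.
Step 3. Evaluate the standard form: now -z**3*log(z)/2 + z**3/6 + ∫(-sin(2*sin(z))*cos(z)) dz.
Step 4. Substitute u = sin(z), turning ∫(-sin(2*sin(z))*cos(z)) dz into ∫(-sin(2*u)) du: now -z**3*log(z)/2 + z**3/6 + ∫(-sin(2*u)) du.
Step 5. Evaluate the standard form: now -z**3*log(z)/2 + z**3/6 + cos(2*u)/2.
Step 6. Substitute back u = sin(z): now -z**3*log(z)/2 + z**3/6 + cos(2*sin(z))/2.
Answer: -z**3*log(z)/2 + z**3/6 + cos(2*sin(z))/2.


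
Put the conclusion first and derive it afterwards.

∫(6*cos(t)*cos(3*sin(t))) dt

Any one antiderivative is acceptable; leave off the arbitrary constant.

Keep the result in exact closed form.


The answer is 2*sin(3*sin(t)).
Step 1. Substitute u = sin(t), turning ∫(6*cos(t)*cos(3*sin(t))) dt into ∫(6*cos(3*u)) du: now ∫(6*cos(3*u)) du.
Step 2. Evaluate the standard form: now 2*sin(3*u).
Step 3. Substitute back u = sin(t): now 2*sin(3*sin(t)).
Answer: 2*sin(3*sin(t)).


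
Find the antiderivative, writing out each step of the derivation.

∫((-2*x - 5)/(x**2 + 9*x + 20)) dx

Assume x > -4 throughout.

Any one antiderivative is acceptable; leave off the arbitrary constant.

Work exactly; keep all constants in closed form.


Step 1. Decompose ∫((-2*x - 5)/(x**2 + 9*x + 20)) dx by partial fractions, (-2*x - 5)/(x**2 + 9*x + 20) = -5/(x + 5) + 3/(x + 4): now ∫(3/(x + 4)) dx + ∫(-5/(x + 5)) dx.
Step 2. Evaluate the standard form [assuming x > -5]: now -5*log(x + 5) + ∫(3/(x + 4)) dx.
Step 3. Evaluate the standard form [assuming x > -4]: now 3*log(x + 4) - 5*log(x + 5).
Answer: 3*log(x + 4) - 5*log(x + 5).


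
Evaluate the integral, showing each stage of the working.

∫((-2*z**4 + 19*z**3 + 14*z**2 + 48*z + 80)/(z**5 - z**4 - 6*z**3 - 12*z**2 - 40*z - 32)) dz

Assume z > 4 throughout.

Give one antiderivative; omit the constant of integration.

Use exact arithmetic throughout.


Step 1. Decompose ∫((-2*z**4 + 19*z**3 + 14*z**2 + 48*z + 80)/(z**5 - z**4 - 6*z**3 - 12*z**2 - 40*z - 32)) dz by partial fractions, (-2*z**4 + 19*z**3 + 14*z**2 + 48*z + 80)/(z**5 - z**4 - 6*z**3 - 12*z**2 - 40*z - 32) = 2/(z**2 + 4) - 3/(z + 2) - 1/(z + 1) + 2/(z - 4): now ∫(2/(z - 4)) dz + ∫(-1/(z + 1)) dz + ∫(-3/(z + 2)) dz + ∫(2/(z**2 + 4)) dz.
Step 2. Evaluate the standard form [assuming z > -2]: now -3*log(z + 2) + ∫(2/(z - 4)) dz + ∫(-1/(z + 1)) dz + ∫(2/(z**2 + 4)) dz.
Step 3. Evaluate the standard form [assuming z > 4]: now 2*log(z - 4) - 3*log(z + 2) + ∫(-1/(z + 1)) dz + ∫(2/(z**2 + 4)) dz.
Step 4. Evaluate the standard form [assuming z > -1]: now 2*log(z - 4) - log(z + 1) - 3*log(z + 2) + ∫(2/(z**2 + 4)) dz.
Step 5. Evaluate the standard form: now 2*log(z - 4) - log(z + 1) - 3*log(z + 2) + atan(z/2).
Answer: 2*log(z - 4) - log(z + 1) - 3*log(z + 2) + atan(z/2).


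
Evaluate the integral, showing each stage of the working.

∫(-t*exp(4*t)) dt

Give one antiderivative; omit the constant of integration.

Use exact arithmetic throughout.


Step 1. Integrate ∫(-t*exp(4*t)) dt by parts with u = t, dv = (-exp(4*t)) dt, so v = -exp(4*t)/4: now -t*exp(4*t)/4 + ∫(exp(4*t)/4) dt.
Step 2. Evaluate the standard form: now -t*exp(4*t)/4 + exp(4*t)/16.
Answer: -t*exp(4*t)/4 + exp(4*t)/16.


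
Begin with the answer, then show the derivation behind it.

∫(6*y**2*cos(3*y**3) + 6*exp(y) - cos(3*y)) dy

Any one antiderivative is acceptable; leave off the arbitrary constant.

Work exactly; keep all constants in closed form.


The answer is 6*exp(y) - sin(3*y)/3 + 2*sin(3*y**3)/3.
Step 1. Rewrite: now ∫(6*y**2*cos(3*y**3)) dy + ∫(6*exp(y)) dy + ∫(-cos(3*y)) dy.
Step 2. Evaluate the standard form: now -sin(3*y)/3 + ∫(6*y**2*cos(3*y**3)) dy + ∫(6*exp(y)) dy.
Step 3. Evaluate the standard form: now 6*exp(y) - sin(3*y)/3 + ∫(6*y**2*cos(3*y**3)) dy.
Step 4. Substitute u = y**3, turning ∫(6*y**2*cos(3*y**3)) dy into ∫(2*cos(3*u)) du: now 6*exp(y) - sin(3*y)/3 + ∫(2*cos(3*u)) du.
Step 5. Evaluate the standard form: now 6*exp(y) + 2*sin(3*u)/3 - sin(3*y)/3.
Step 6. Substitute back u = y**3: now 6*exp(y) - sin(3*y)/3 + 2*sin(3*y**3)/3.
Answer: 6*exp(y) - sin(3*y)/3 + 2*sin(3*y**3)/3.


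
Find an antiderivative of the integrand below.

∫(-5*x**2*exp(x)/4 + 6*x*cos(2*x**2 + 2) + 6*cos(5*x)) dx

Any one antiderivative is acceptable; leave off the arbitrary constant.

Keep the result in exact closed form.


Answer: -5*x**2*exp(x)/4 + 5*x*exp(x)/2 - 5*exp(x)/2 + 6*sin(5*x)/5 + 3*sin(2*x**2 + 2)/2.


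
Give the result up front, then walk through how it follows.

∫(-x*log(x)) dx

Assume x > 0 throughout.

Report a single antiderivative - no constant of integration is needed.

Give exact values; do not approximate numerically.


The answer is -x**2*log(x)/2 + x**2/4.
Step 1. Integrate ∫(-x*log(x)) dx by parts with u = log(x), dv = (-x) dx, so v = -x**2/2 [assuming x > 0]: now -x**2*log(x)/2 + ∫(x/2) dx.
Step 2. Evaluate the standard form: now -x**2*log(x)/2 + x**2/4.
Answer: -x**2*log(x)/2 + x**2/4.


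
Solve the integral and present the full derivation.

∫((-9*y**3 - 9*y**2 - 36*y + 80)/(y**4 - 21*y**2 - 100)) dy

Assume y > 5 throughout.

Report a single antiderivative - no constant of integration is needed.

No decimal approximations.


Step 1. Decompose ∫((-9*y**3 - 9*y**2 - 36*y + 80)/(y**4 - 21*y**2 - 100)) dy by partial fractions, (-9*y**3 - 9*y**2 - 36*y + 80)/(y**4 - 21*y**2 - 100) = -4/(y**2 + 4) - 4/(y + 5) - 5/(y - 5): now ∫(-5/(y - 5)) dy + ∫(-4/(y + 5)) dy + ∫(-4/(y**2 + 4)) dy.
Step 2. Evaluate the standard form [assuming y > 5]: now -5*log(y - 5) + ∫(-4/(y + 5)) dy + ∫(-4/(y**2 + 4)) dy.
Step 3. Evaluate the standard form [assuming y > -5]: now -5*log(y - 5) - 4*log(y + 5) + ∫(-4/(y**2 + 4)) dy.
Step 4. Evaluate the standard form: now -5*log(y - 5) - 4*log(y + 5) - 2*atan(y/2).
Answer: -5*log(y - 5) - 4*log(y + 5) - 2*atan(y/2).


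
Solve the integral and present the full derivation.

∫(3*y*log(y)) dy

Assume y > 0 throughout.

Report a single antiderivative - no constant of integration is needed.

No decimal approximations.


Step 1. Integrate ∫(3*y*log(y)) dy by parts with u = log(y), dv = (3*y) dy, so v = 3*y**2/2 [assuming y > 0]: now 3*y**2*log(y)/2 + ∫(-3*y/2) dy.
Step 2. Evaluate the standard form: now 3*y**2*log(y)/2 - 3*y**2/4.
Answer: 3*y**2*log(y)/2 - 3*y**2/4.


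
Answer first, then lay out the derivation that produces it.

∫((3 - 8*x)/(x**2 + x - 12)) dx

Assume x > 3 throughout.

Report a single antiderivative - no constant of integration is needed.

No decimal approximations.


The answer is -3*log(x - 3) - 5*log(x + 4).
Step 1. Decompose ∫((3 - 8*x)/(x**2 + x - 12)) dx by partial fractions, (3 - 8*x)/(x**2 + x - 12) = -5/(x + 4) - 3/(x - 3): now ∫(-3/(x - 3)) dx + ∫(-5/(x + 4)) dx.
Step 2. Evaluate the standard form [assuming x > -4]: now -5*log(x + 4) + ∫(-3/(x - 3)) dx.
Step 3. Evaluate the standard form [assuming x > 3]: now -3*log(x - 3) - 5*log(x + 4).
Answer: -3*log(x - 3) - 5*log(x + 4).


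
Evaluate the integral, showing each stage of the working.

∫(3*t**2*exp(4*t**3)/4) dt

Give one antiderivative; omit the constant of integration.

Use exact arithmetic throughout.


Step 1. Substitute u = t**3, turning ∫(3*t**2*exp(4*t**3)/4) dt into ∫(exp(4*u)/4) du: now ∫(exp(4*u)/4) du.
Step 2. Evaluate the standard form: now exp(4*u)/16.
Step 3. Substitute back u = t**3: now exp(4*t**3)/16.
Answer: exp(4*t**3)/16.


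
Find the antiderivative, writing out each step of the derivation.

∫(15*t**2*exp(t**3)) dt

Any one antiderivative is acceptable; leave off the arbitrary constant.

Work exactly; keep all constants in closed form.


Step 1. Substitute u = t**3, turning ∫(15*t**2*exp(t**3)) dt into ∫(5*exp(u)) du: now ∫(5*exp(u)) du.
Step 2. Evaluate the standard form: now 5*exp(u).
Step 3. Substitute back u = t**3: now 5*exp(t**3).
Answer: 5*exp(t**3).


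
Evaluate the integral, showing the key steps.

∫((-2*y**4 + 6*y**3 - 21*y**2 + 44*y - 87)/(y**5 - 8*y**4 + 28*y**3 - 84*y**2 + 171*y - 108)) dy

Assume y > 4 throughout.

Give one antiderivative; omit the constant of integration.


Step 1. Decompose ∫((-2*y**4 + 6*y**3 - 21*y**2 + 44*y - 87)/(y**5 - 8*y**4 + 28*y**3 - 84*y**2 + 171*y - 108)) dy by partial fractions, (-2*y**4 + 6*y**3 - 21*y**2 + 44*y - 87)/(y**5 - 8*y**4 + 28*y**3 - 84*y**2 + 171*y - 108) = -1/(y**2 + 9) - 1/(y - 1) + 4/(y - 3) - 5/(y - 4): now ∫(-5/(y - 4)) dy + ∫(4/(y - 3)) dy + ∫(-1/(y - 1)) dy + ∫(-1/(y**2 + 9)) dy.
Step 2. Evaluate the standard form [assuming y > 3]: now 4*log(y - 3) + ∫(-5/(y - 4)) dy + ∫(-1/(y - 1)) dy + ∫(-1/(y**2 + 9)) dy.
Step 3. Evaluate the standard form [assuming y > 1]: now 4*log(y - 3) - log(y - 1) + ∫(-5/(y - 4)) dy + ∫(-1/(y**2 + 9)) dy.
Step 4. Evaluate the standard form [assuming y > 4]: now -5*log(y - 4) + 4*log(y - 3) - log(y - 1) + ∫(-1/(y**2 + 9)) dy.
Step 5. Evaluate the standard form: now -5*log(y - 4) + 4*log(y - 3) - log(y - 1) - atan(y/3)/3.
Answer: -5*log(y - 4) + 4*log(y - 3) - log(y - 1) - atan(y/3)/3.


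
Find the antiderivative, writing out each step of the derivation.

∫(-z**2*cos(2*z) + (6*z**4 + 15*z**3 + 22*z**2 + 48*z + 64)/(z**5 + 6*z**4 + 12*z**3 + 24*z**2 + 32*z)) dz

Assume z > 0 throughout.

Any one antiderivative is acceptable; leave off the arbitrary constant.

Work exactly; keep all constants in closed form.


Step 1. Rewrite: now ∫(-z**2*cos(2*z)) dz + ∫((6*z**4 + 15*z**3 + 22*z**2 + 48*z + 64)/(z**5 + 6*z**4 + 12*z**3 + 24*z**2 + 32*z)) dz.
Step 2. Decompose ∫((6*z**4 + 15*z**3 + 22*z**2 + 48*z + 64)/(z**5 + 6*z**4 + 12*z**3 + 24*z**2 + 32*z)) dz by partial fractions, (6*z**4 + 15*z**3 + 22*z**2 + 48*z + 64)/(z**5 + 6*z**4 + 12*z**3 + 24*z**2 + 32*z) = -3/(z**2 + 4) + 5/(z + 4) - 1/(z + 2) + 2/z: now ∫(2/z) dz + ∫(-z**2*cos(2*z)) dz + ∫(-1/(z + 2)) dz + ∫(5/(z + 4)) dz + ∫(-3/(z**2 + 4)) dz.
Step 3. Evaluate the standard form [assuming z > 0]: now 2*log(z) + ∫(-z**2*cos(2*z)) dz + ∫(-1/(z + 2)) dz + ∫(5/(z + 4)) dz + ∫(-3/(z**2 + 4)) dz.
Step 4. Evaluate the standard form [assuming z > -4]: now 2*log(z) + 5*log(z + 4) + ∫(-z**2*cos(2*z)) dz + ∫(-1/(z + 2)) dz + ∫(-3/(z**2 + 4)) dz.
Step 5. Evaluate the standard form [assuming z > -2]: now 2*log(z) - log(z + 2) + 5*log(z + 4) + ∫(-z**2*cos(2*z)) dz + ∫(-3/(z**2 + 4)) dz.
Step 6. Evaluate the standard form: now 2*log(z) - log(z + 2) + 5*log(z + 4) - 3*atan(z/2)/2 + ∫(-z**2*cos(2*z)) dz.
Step 7. Integrate ∫(-z**2*cos(2*z)) dz by parts with u = z**2, dv = (-cos(2*z)) dz, so v = -sin(2*z)/2: now -z**2*sin(2*z)/2 + 2*log(z) - log(z + 2) + 5*log(z + 4) - 3*atan(z/2)/2 + ∫(z*sin(2*z)) dz.
Step 8. Integrate ∫(z*sin(2*z)) dz by parts with u = z, dv = (sin(2*z)) dz, so v = -cos(2*z)/2: now -z**2*sin(2*z)/2 - z*cos(2*z)/2 + 2*log(z) - log(z + 2) + 5*log(z + 4) - 3*atan(z/2)/2 + ∫(cos(2*z)/2) dz.
Step 9. Evaluate the standard form: now -z**2*sin(2*z)/2 - z*cos(2*z)/2 + 2*log(z) - log(z + 2) + 5*log(z + 4) + sin(2*z)/4 - 3*atan(z/2)/2.
Answer: -z**2*sin(2*z)/2 - z*cos(2*z)/2 + 2*log(z) - log(z + 2) + 5*log(z + 4) + sin(2*z)/4 - 3*atan(z/2)/2.


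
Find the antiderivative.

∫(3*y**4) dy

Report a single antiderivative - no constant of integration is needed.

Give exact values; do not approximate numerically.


Answer: 3*y**5/5.


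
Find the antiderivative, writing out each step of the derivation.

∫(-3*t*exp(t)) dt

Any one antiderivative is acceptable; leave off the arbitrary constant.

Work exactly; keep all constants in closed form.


Step 1. Integrate ∫(-3*t*exp(t)) dt by parts with u = t, dv = (-3*exp(t)) dt, so v = -3*exp(t): now -3*t*exp(t) + ∫(3*exp(t)) dt.
Step 2. Evaluate the standard form: now -3*t*exp(t) + 3*exp(t).
Answer: -3*t*exp(t) + 3*exp(t).


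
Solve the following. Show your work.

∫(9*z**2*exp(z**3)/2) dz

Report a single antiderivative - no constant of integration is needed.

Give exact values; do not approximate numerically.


Step 1. Substitute u = z**3, turning ∫(9*z**2*exp(z**3)/2) dz into ∫(3*exp(u)/2) du: now ∫(3*exp(u)/2) du.
Step 2. Evaluate the standard form: now 3*exp(u)/2.
Step 3. Substitute back u = z**3: now 3*exp(z**3)/2.
Answer: 3*exp(z**3)/2.


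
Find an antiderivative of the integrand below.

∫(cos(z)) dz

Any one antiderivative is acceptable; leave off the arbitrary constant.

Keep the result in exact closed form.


Answer: sin(z).


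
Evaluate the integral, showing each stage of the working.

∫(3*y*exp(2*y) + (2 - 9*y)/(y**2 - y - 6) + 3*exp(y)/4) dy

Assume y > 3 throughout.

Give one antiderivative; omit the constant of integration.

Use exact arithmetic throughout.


Step 1. Rewrite: now ∫(3*y*exp(2*y)) dy + ∫((2 - 9*y)/(y**2 - y - 6)) dy + ∫(3*exp(y)/4) dy.
Step 2. Decompose ∫((2 - 9*y)/(y**2 - y - 6)) dy by partial fractions, (2 - 9*y)/(y**2 - y - 6) = -4/(y + 2) - 5/(y - 3): now ∫(3*y*exp(2*y)) dy + ∫(-5/(y - 3)) dy + ∫(-4/(y + 2)) dy + ∫(3*exp(y)/4) dy.
Step 3. Evaluate the standard form [assuming y > 3]: now -5*log(y - 3) + ∫(3*y*exp(2*y)) dy + ∫(-4/(y + 2)) dy + ∫(3*exp(y)/4) dy.
Step 4. Evaluate the standard form [assuming y > -2]: now -5*log(y - 3) - 4*log(y + 2) + ∫(3*y*exp(2*y)) dy + ∫(3*exp(y)/4) dy.
Step 5. Evaluate the standard form: now 3*exp(y)/4 - 5*log(y - 3) - 4*log(y + 2) + ∫(3*y*exp(2*y)) dy.
Step 6. Integrate ∫(3*y*exp(2*y)) dy by parts with u = y, dv = (3*exp(2*y)) dy, so v = 3*exp(2*y)/2: now 3*y*exp(2*y)/2 + 3*exp(y)/4 - 5*log(y - 3) - 4*log(y + 2) + ∫(-3*exp(2*y)/2) dy.
Step 7. Evaluate the standard form: now 3*y*exp(2*y)/2 - 3*exp(2*y)/4 + 3*exp(y)/4 - 5*log(y - 3) - 4*log(y + 2).
Answer: 3*y*exp(2*y)/2 - 3*exp(2*y)/4 + 3*exp(y)/4 - 5*log(y - 3) - 4*log(y + 2).


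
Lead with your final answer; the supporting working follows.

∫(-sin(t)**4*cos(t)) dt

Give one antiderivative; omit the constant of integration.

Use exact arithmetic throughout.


The answer is -sin(t)**5/5.
Step 1. Substitute u = sin(t), turning ∫(-sin(t)**4*cos(t)) dt into ∫(-u**4) du: now ∫(-u**4) du.
Step 2. Evaluate the standard form: now -u**5/5.
Step 3. Substitute back u = sin(t): now -sin(t)**5/5.
Answer: -sin(t)**5/5.


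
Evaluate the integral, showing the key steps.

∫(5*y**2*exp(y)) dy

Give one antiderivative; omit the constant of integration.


Step 1. Integrate ∫(5*y**2*exp(y)) dy by parts with u = y**2, dv = (5*exp(y)) dy, so v = 5*exp(y): now 5*y**2*exp(y) + ∫(-10*y*exp(y)) dy.
Step 2. Integrate ∫(-10*y*exp(y)) dy by parts with u = y, dv = (-10*exp(y)) dy, so v = -10*exp(y): now 5*y**2*exp(y) - 10*y*exp(y) + ∫(10*exp(y)) dy.
Step 3. Evaluate the standard form: now 5*y**2*exp(y) - 10*y*exp(y) + 10*exp(y).
Answer: 5*y**2*exp(y) - 10*y*exp(y) + 10*exp(y).


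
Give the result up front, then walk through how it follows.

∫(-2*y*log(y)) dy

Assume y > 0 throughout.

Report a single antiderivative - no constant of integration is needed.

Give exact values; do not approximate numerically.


The answer is -y**2*log(y) + y**2/2.
Step 1. Integrate ∫(-2*y*log(y)) dy by parts with u = log(y), dv = (-2*y) dy, so v = -y**2 [assuming y > 0]: now -y**2*log(y) + ∫(y) dy.
Step 2. Evaluate the standard form: now -y**2*log(y) + y**2/2.
Answer: -y**2*log(y) + y**2/2.


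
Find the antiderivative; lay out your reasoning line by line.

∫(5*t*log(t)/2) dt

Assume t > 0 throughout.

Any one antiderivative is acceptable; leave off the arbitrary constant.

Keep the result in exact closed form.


Step 1. Integrate ∫(5*t*log(t)/2) dt by parts with u = log(t), dv = (5*t/2) dt, so v = 5*t**2/4 [assuming t > 0]: now 5*t**2*log(t)/4 + ∫(-5*t/4) dt.
Step 2. Evaluate the standard form: now 5*t**2*log(t)/4 - 5*t**2/8.
Answer: 5*t**2*log(t)/4 - 5*t**2/8.


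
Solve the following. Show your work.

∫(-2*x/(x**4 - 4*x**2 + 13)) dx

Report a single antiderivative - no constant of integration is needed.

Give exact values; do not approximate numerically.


Step 1. Substitute u = x**2 - 2, turning ∫(-2*x/(x**4 - 4*x**2 + 13)) dx into ∫(-1/(u**2 + 9)) du: now ∫(-1/(u**2 + 9)) du.
Step 2. Evaluate the standard form: now -atan(u/3)/3.
Step 3. Substitute back u = x**2 - 2: now -atan(x**2/3 - 2/3)/3.
Answer: -atan(x**2/3 - 2/3)/3.


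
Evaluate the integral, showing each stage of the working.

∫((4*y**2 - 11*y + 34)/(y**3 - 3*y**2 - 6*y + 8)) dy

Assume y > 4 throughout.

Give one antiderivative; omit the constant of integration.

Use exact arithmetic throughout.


Step 1. Decompose ∫((4*y**2 - 11*y + 34)/(y**3 - 3*y**2 - 6*y + 8)) dy by partial fractions, (4*y**2 - 11*y + 34)/(y**3 - 3*y**2 - 6*y + 8) = 4/(y + 2) - 3/(y - 1) + 3/(y - 4): now ∫(3/(y - 4)) dy + ∫(-3/(y - 1)) dy + ∫(4/(y + 2)) dy.
Step 2. Evaluate the standard form [assuming y > 4]: now 3*log(y - 4) + ∫(-3/(y - 1)) dy + ∫(4/(y + 2)) dy.
Step 3. Evaluate the standard form [assuming y > 1]: now 3*log(y - 4) - 3*log(y - 1) + ∫(4/(y + 2)) dy.
Step 4. Evaluate the standard form [assuming y > -2]: now 3*log(y - 4) - 3*log(y - 1) + 4*log(y + 2).
Answer: 3*log(y - 4) - 3*log(y - 1) + 4*log(y + 2).
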